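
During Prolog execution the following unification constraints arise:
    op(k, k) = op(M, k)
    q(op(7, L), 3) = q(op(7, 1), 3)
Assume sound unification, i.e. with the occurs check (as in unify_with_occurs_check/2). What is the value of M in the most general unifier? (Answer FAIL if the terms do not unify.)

k

Decompose op/2: k = M,  k = k.
Bind M := k; no other remaining equation mentions M.
Delete trivial equation k = k.
Decompose q/2: op(7, L) = op(7, 1),  3 = 3.
Decompose op/2: 7 = 7,  L = 1.
Delete trivial equation 7 = 7.
Bind L := 1; no other remaining equation mentions L.
Delete trivial equation 3 = 3.
MGU = { M = k, L = 1 }, so M = k.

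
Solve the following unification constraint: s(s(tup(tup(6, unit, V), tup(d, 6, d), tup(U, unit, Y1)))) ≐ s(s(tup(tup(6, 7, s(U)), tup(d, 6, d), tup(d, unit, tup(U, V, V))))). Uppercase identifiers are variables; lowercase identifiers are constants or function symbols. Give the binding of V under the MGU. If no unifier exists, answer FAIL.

FAIL

Decompose s/1: s(tup(tup(6, unit, V), tup(d, 6, d), tup(U, unit, Y1))) ≐ s(tup(tup(6, 7, s(U)), tup(d, 6, d), tup(d, unit, tup(U, V, V)))).
Decompose s/1: tup(tup(6, unit, V), tup(d, 6, d), tup(U, unit, Y1)) ≐ tup(tup(6, 7, s(U)), tup(d, 6, d), tup(d, unit, tup(U, V, V))).
Decompose tup/3: tup(6, unit, V) ≐ tup(6, 7, s(U)),  tup(d, 6, d) ≐ tup(d, 6, d),  tup(U, unit, Y1) ≐ tup(d, unit, tup(U, V, V)).
Decompose tup/3: 6 ≐ 6,  unit ≐ 7,  V ≐ s(U).
Delete trivial equation 6 ≐ 6.
Clash: constants unit and 7 differ; no unifier exists.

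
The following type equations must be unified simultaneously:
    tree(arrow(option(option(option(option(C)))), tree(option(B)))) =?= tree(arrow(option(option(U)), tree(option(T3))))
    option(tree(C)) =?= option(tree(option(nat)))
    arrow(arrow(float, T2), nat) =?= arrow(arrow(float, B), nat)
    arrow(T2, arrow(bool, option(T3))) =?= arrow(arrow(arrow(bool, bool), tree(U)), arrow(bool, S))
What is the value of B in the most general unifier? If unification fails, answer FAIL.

Decompose tree/1: arrow(option(option(option(option(C)))), tree(option(B))) =?= arrow(option(option(U)), tree(option(T3))).
Decompose arrow/2: option(option(option(option(C)))) =?= option(option(U)),  tree(option(B)) =?= tree(option(T3)).
Decompose option/1: option(option(option(C))) =?= option(U).
Decompose option/1: option(option(C)) =?= U.
Bind U := option(option(C)); substituting into the one remaining equation that mentions U gives: arrow(T2, arrow(bool, option(T3))) =?= arrow(arrow(arrow(bool, bool), tree(option(option(C)))), arrow(bool, S)).
Decompose tree/1: option(B) =?= option(T3).
Decompose option/1: B =?= T3.
Bind B := T3; substituting into the one remaining equation that mentions B gives: arrow(arrow(float, T2), nat) =?= arrow(arrow(float, T3), nat).
Decompose option/1: tree(C) =?= tree(option(nat)).
Decompose tree/1: C =?= option(nat).
Bind C := option(nat); substituting into the one remaining equation that mentions C gives: arrow(T2, arrow(bool, option(T3))) =?= arrow(arrow(arrow(bool, bool), tree(option(option(option(nat))))), arrow(bool, S)). Substituting into the earlier binding gives U := option(option(option(nat))).
Decompose arrow/2: arrow(float, T2) =?= arrow(float, T3),  nat =?= nat.
Decompose arrow/2: float =?= float,  T2 =?= T3.
Delete trivial equation float =?= float.
Bind T2 := T3; substituting into the one remaining equation that mentions T2 gives: arrow(T3, arrow(bool, option(T3))) =?= arrow(arrow(arrow(bool, bool), tree(option(option(option(nat))))), arrow(bool, S)).
Delete trivial equation nat =?= nat.
Decompose arrow/2: T3 =?= arrow(arrow(bool, bool), tree(option(option(option(nat))))),  arrow(bool, option(T3)) =?= arrow(bool, S).
Bind T3 := arrow(arrow(bool, bool), tree(option(option(option(nat))))); substituting into the remaining equation gives: arrow(bool, option(arrow(arrow(bool, bool), tree(option(option(option(nat))))))) =?= arrow(bool, S). Substituting into the earlier bindings gives B := arrow(arrow(bool, bool), tree(option(option(option(nat))))), T2 := arrow(arrow(bool, bool), tree(option(option(option(nat))))).
Decompose arrow/2: bool =?= bool,  option(arrow(arrow(bool, bool), tree(option(option(option(nat)))))) =?= S.
Delete trivial equation bool =?= bool.
Bind S := option(arrow(arrow(bool, bool), tree(option(option(option(nat)))))).
MGU = { U ↦ option(option(option(nat))), B ↦ arrow(arrow(bool, bool), tree(option(option(option(nat))))), C ↦ option(nat), T2 ↦ arrow(arrow(bool, bool), tree(option(option(option(nat))))), T3 ↦ arrow(arrow(bool, bool), tree(option(option(option(nat))))), S ↦ option(arrow(arrow(bool, bool), tree(option(option(option(nat)))))) }, so B ↦ arrow(arrow(bool, bool), tree(option(option(option(nat))))).

arrow(arrow(bool, bool), tree(option(option(option(nat)))))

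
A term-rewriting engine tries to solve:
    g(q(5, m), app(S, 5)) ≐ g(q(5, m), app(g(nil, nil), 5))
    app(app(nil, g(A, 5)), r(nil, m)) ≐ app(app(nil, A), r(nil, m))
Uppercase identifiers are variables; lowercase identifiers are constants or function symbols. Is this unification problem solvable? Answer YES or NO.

Decompose g/2: q(5, m) ≐ q(5, m),  app(S, 5) ≐ app(g(nil, nil), 5).
Delete trivial equation q(5, m) ≐ q(5, m).
Decompose app/2: S ≐ g(nil, nil),  5 ≐ 5.
Bind S := g(nil, nil); no other remaining equation mentions S.
Delete trivial equation 5 ≐ 5.
Decompose app/2: app(nil, g(A, 5)) ≐ app(nil, A),  r(nil, m) ≐ r(nil, m).
Decompose app/2: nil ≐ nil,  g(A, 5) ≐ A.
Delete trivial equation nil ≐ nil.
Occurs check fails: A occurs in g(A, 5); the equation A ≐ g(A, 5) has no finite solution.

NO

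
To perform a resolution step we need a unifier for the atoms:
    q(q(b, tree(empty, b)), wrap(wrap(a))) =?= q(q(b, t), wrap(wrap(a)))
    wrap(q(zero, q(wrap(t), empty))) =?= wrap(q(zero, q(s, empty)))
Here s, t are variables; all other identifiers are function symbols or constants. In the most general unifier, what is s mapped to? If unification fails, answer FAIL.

wrap(tree(empty, b))

Decompose q/2: q(b, tree(empty, b)) =?= q(b, t),  wrap(wrap(a)) =?= wrap(wrap(a)).
Decompose q/2: b =?= b,  tree(empty, b) =?= t.
Delete trivial equation b =?= b.
Bind t := tree(empty, b); substituting into the one remaining equation that mentions t gives: wrap(q(zero, q(wrap(tree(empty, b)), empty))) =?= wrap(q(zero, q(s, empty))).
Delete trivial equation wrap(wrap(a)) =?= wrap(wrap(a)).
Decompose wrap/1: q(zero, q(wrap(tree(empty, b)), empty)) =?= q(zero, q(s, empty)).
Decompose q/2: zero =?= zero,  q(wrap(tree(empty, b)), empty) =?= q(s, empty).
Delete trivial equation zero =?= zero.
Decompose q/2: wrap(tree(empty, b)) =?= s,  empty =?= empty.
Bind s := wrap(tree(empty, b)); no other remaining equation mentions s.
Delete trivial equation empty =?= empty.
MGU = { t := tree(empty, b), s := wrap(tree(empty, b)) }, so s := wrap(tree(empty, b)).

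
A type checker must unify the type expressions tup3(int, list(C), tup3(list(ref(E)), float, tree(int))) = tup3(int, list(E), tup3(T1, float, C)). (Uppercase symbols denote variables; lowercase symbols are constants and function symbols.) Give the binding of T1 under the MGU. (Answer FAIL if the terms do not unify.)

Decompose tup3/3: int = int,  list(C) = list(E),  tup3(list(ref(E)), float, tree(int)) = tup3(T1, float, C).
Delete trivial equation int = int.
Decompose list/1: C = E.
Bind C := E; substituting into the remaining equation gives: tup3(list(ref(E)), float, tree(int)) = tup3(T1, float, E).
Decompose tup3/3: list(ref(E)) = T1,  float = float,  tree(int) = E.
Bind T1 := list(ref(E)); no other remaining equation mentions T1.
Delete trivial equation float = float.
Bind E := tree(int). Substituting into the earlier bindings gives C := tree(int), T1 := list(ref(tree(int))).
MGU = { C := tree(int), T1 := list(ref(tree(int))), E := tree(int) }, so T1 := list(ref(tree(int))).

list(ref(tree(int)))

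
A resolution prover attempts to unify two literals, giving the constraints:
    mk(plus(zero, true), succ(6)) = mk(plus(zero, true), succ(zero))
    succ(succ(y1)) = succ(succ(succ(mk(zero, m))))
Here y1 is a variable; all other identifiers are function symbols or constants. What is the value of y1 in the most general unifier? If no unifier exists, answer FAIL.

FAIL

Decompose mk/2: plus(zero, true) = plus(zero, true),  succ(6) = succ(zero).
Delete trivial equation plus(zero, true) = plus(zero, true).
Decompose succ/1: 6 = zero.
Clash: constants 6 and zero differ; no unifier exists.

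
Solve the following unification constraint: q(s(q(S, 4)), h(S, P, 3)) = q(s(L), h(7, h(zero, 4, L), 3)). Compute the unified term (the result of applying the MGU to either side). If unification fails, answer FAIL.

Decompose q/2: s(q(S, 4)) = s(L),  h(S, P, 3) = h(7, h(zero, 4, L), 3).
Decompose s/1: q(S, 4) = L.
Bind L := q(S, 4); substituting into the remaining equation gives: h(S, P, 3) = h(7, h(zero, 4, q(S, 4)), 3).
Decompose h/3: S = 7,  P = h(zero, 4, q(S, 4)),  3 = 3.
Bind S := 7; substituting into the one remaining equation that mentions S gives: P = h(zero, 4, q(7, 4)). Substituting into the earlier binding gives L := q(7, 4).
Bind P := h(zero, 4, q(7, 4)); no other remaining equation mentions P.
Delete trivial equation 3 = 3.
Applying the MGU to either side gives q(s(q(7, 4)), h(7, h(zero, 4, q(7, 4)), 3)).

q(s(q(7, 4)), h(7, h(zero, 4, q(7, 4)), 3))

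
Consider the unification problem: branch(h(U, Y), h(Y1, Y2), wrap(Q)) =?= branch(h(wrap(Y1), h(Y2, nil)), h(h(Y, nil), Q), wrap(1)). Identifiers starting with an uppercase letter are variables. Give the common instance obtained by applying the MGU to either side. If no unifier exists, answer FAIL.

branch(h(wrap(h(h(1, nil), nil)), h(1, nil)), h(h(h(1, nil), nil), 1), wrap(1))

Decompose branch/3: h(U, Y) =?= h(wrap(Y1), h(Y2, nil)),  h(Y1, Y2) =?= h(h(Y, nil), Q),  wrap(Q) =?= wrap(1).
Decompose h/2: U =?= wrap(Y1),  Y =?= h(Y2, nil).
Bind U := wrap(Y1); no other remaining equation mentions U.
Bind Y := h(Y2, nil); substituting into the one remaining equation that mentions Y gives: h(Y1, Y2) =?= h(h(h(Y2, nil), nil), Q).
Decompose h/2: Y1 =?= h(h(Y2, nil), nil),  Y2 =?= Q.
Bind Y1 := h(h(Y2, nil), nil); no other remaining equation mentions Y1. Substituting into the earlier binding gives U := wrap(h(h(Y2, nil), nil)).
Bind Y2 := Q; no other remaining equation mentions Y2. Substituting into the earlier bindings gives U := wrap(h(h(Q, nil), nil)), Y := h(Q, nil), Y1 := h(h(Q, nil), nil).
Decompose wrap/1: Q =?= 1.
Bind Q := 1. Substituting into the earlier bindings gives U := wrap(h(h(1, nil), nil)), Y := h(1, nil), Y1 := h(h(1, nil), nil), Y2 := 1.
Applying the MGU to either side gives branch(h(wrap(h(h(1, nil), nil)), h(1, nil)), h(h(h(1, nil), nil), 1), wrap(1)).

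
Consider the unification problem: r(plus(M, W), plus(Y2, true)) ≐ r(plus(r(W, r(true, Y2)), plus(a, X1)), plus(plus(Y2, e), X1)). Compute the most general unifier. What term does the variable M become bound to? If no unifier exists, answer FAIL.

Decompose r/2: plus(M, W) ≐ plus(r(W, r(true, Y2)), plus(a, X1)),  plus(Y2, true) ≐ plus(plus(Y2, e), X1).
Decompose plus/2: M ≐ r(W, r(true, Y2)),  W ≐ plus(a, X1).
Bind M := r(W, r(true, Y2)); no other remaining equation mentions M.
Bind W := plus(a, X1); no other remaining equation mentions W. Substituting into the earlier binding gives M := r(plus(a, X1), r(true, Y2)).
Decompose plus/2: Y2 ≐ plus(Y2, e),  true ≐ X1.
Occurs check fails: Y2 occurs in plus(Y2, e); the equation Y2 ≐ plus(Y2, e) has no finite solution.

FAIL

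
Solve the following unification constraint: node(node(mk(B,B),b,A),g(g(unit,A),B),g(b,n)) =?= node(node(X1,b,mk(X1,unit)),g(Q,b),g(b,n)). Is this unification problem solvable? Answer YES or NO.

YES

Decompose node/3: node(mk(B,B),b,A) =?= node(X1,b,mk(X1,unit)),  g(g(unit,A),B) =?= g(Q,b),  g(b,n) =?= g(b,n).
Decompose node/3: mk(B,B) =?= X1,  b =?= b,  A =?= mk(X1,unit).
Bind X1 := mk(B,B); substituting into the one remaining equation that mentions X1 gives: A =?= mk(mk(B,B),unit).
Delete trivial equation b =?= b.
Bind A := mk(mk(B,B),unit); substituting into the one remaining equation that mentions A gives: g(g(unit,mk(mk(B,B),unit)),B) =?= g(Q,b).
Decompose g/2: g(unit,mk(mk(B,B),unit)) =?= Q,  B =?= b.
Bind Q := g(unit,mk(mk(B,B),unit)); no other remaining equation mentions Q.
Bind B := b; no other remaining equation mentions B. Substituting into the earlier bindings gives X1 := mk(b,b), A := mk(mk(b,b),unit), Q := g(unit,mk(mk(b,b),unit)).
Delete trivial equation g(b,n) =?= g(b,n).
No equations remain and no clash or occurs-check failure arose, so a unifier exists.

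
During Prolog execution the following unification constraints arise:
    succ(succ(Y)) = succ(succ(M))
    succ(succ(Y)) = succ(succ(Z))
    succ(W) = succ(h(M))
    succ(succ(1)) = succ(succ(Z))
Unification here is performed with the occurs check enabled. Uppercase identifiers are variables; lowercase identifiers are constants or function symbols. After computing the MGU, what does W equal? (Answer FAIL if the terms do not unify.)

h(1)

Decompose succ/1: succ(Y) = succ(M).
Decompose succ/1: Y = M.
Bind Y := M; substituting into the one remaining equation that mentions Y gives: succ(succ(M)) = succ(succ(Z)).
Decompose succ/1: succ(M) = succ(Z).
Decompose succ/1: M = Z.
Bind M := Z; substituting into the one remaining equation that mentions M gives: succ(W) = succ(h(Z)). Substituting into the earlier binding gives Y := Z.
Decompose succ/1: W = h(Z).
Bind W := h(Z); no other remaining equation mentions W.
Decompose succ/1: succ(1) = succ(Z).
Decompose succ/1: 1 = Z.
Bind Z := 1. Substituting into the earlier bindings gives Y := 1, M := 1, W := h(1).
MGU = { Y ↦ 1, M ↦ 1, W ↦ h(1), Z ↦ 1 }, so W ↦ h(1).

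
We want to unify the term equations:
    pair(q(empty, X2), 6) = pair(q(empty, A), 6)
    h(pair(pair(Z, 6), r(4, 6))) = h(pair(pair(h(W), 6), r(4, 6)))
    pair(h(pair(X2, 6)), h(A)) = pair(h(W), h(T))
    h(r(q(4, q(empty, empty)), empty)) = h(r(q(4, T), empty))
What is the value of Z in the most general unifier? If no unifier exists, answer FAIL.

Decompose pair/2: q(empty, X2) = q(empty, A),  6 = 6.
Decompose q/2: empty = empty,  X2 = A.
Delete trivial equation empty = empty.
Bind X2 := A; substituting into the one remaining equation that mentions X2 gives: pair(h(pair(A, 6)), h(A)) = pair(h(W), h(T)).
Delete trivial equation 6 = 6.
Decompose h/1: pair(pair(Z, 6), r(4, 6)) = pair(pair(h(W), 6), r(4, 6)).
Decompose pair/2: pair(Z, 6) = pair(h(W), 6),  r(4, 6) = r(4, 6).
Decompose pair/2: Z = h(W),  6 = 6.
Bind Z := h(W); no other remaining equation mentions Z.
Delete trivial equation 6 = 6.
Delete trivial equation r(4, 6) = r(4, 6).
Decompose pair/2: h(pair(A, 6)) = h(W),  h(A) = h(T).
Decompose h/1: pair(A, 6) = W.
Bind W := pair(A, 6); no other remaining equation mentions W. Substituting into the earlier binding gives Z := h(pair(A, 6)).
Decompose h/1: A = T.
Bind A := T; no other remaining equation mentions A. Substituting into the earlier bindings gives X2 := T, Z := h(pair(T, 6)), W := pair(T, 6).
Decompose h/1: r(q(4, q(empty, empty)), empty) = r(q(4, T), empty).
Decompose r/2: q(4, q(empty, empty)) = q(4, T),  empty = empty.
Decompose q/2: 4 = 4,  q(empty, empty) = T.
Delete trivial equation 4 = 4.
Bind T := q(empty, empty); no other remaining equation mentions T. Substituting into the earlier bindings gives X2 := q(empty, empty), Z := h(pair(q(empty, empty), 6)), W := pair(q(empty, empty), 6), A := q(empty, empty).
Delete trivial equation empty = empty.
MGU = { X2 := q(empty, empty), Z := h(pair(q(empty, empty), 6)), W := pair(q(empty, empty), 6), A := q(empty, empty), T := q(empty, empty) }, so Z := h(pair(q(empty, empty), 6)).

h(pair(q(empty, empty), 6))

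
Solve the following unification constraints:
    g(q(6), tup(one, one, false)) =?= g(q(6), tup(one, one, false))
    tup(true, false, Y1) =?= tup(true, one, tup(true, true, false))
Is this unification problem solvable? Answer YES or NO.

Delete trivial equation g(q(6), tup(one, one, false)) =?= g(q(6), tup(one, one, false)).
Decompose tup/3: true =?= true,  false =?= one,  Y1 =?= tup(true, true, false).
Delete trivial equation true =?= true.
Clash: constants false and one differ; no unifier exists.

NO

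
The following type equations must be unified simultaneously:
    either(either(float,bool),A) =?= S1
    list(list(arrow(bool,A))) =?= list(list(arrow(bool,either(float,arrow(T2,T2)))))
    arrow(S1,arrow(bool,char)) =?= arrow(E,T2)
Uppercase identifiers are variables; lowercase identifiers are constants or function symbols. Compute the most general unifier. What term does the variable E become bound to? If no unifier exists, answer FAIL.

either(either(float,bool),either(float,arrow(arrow(bool,char),arrow(bool,char))))

Bind S1 := either(either(float,bool),A); substituting into the one remaining equation that mentions S1 gives: arrow(either(either(float,bool),A),arrow(bool,char)) =?= arrow(E,T2).
Decompose list/1: list(arrow(bool,A)) =?= list(arrow(bool,either(float,arrow(T2,T2)))).
Decompose list/1: arrow(bool,A) =?= arrow(bool,either(float,arrow(T2,T2))).
Decompose arrow/2: bool =?= bool,  A =?= either(float,arrow(T2,T2)).
Delete trivial equation bool =?= bool.
Bind A := either(float,arrow(T2,T2)); substituting into the remaining equation gives: arrow(either(either(float,bool),either(float,arrow(T2,T2))),arrow(bool,char)) =?= arrow(E,T2). Substituting into the earlier binding gives S1 := either(either(float,bool),either(float,arrow(T2,T2))).
Decompose arrow/2: either(either(float,bool),either(float,arrow(T2,T2))) =?= E,  arrow(bool,char) =?= T2.
Bind E := either(either(float,bool),either(float,arrow(T2,T2))); no other remaining equation mentions E.
Bind T2 := arrow(bool,char). Substituting into the earlier bindings gives S1 := either(either(float,bool),either(float,arrow(arrow(bool,char),arrow(bool,char)))), A := either(float,arrow(arrow(bool,char),arrow(bool,char))), E := either(either(float,bool),either(float,arrow(arrow(bool,char),arrow(bool,char)))).
MGU = { S1 ↦ either(either(float,bool),either(float,arrow(arrow(bool,char),arrow(bool,char)))), A ↦ either(float,arrow(arrow(bool,char),arrow(bool,char))), E ↦ either(either(float,bool),either(float,arrow(arrow(bool,char),arrow(bool,char)))), T2 ↦ arrow(bool,char) }, so E ↦ either(either(float,bool),either(float,arrow(arrow(bool,char),arrow(bool,char)))).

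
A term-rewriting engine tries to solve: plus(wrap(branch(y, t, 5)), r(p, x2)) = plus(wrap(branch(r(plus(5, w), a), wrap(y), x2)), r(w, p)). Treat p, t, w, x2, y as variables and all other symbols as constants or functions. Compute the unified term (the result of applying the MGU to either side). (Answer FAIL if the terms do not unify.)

Decompose plus/2: wrap(branch(y, t, 5)) = wrap(branch(r(plus(5, w), a), wrap(y), x2)),  r(p, x2) = r(w, p).
Decompose wrap/1: branch(y, t, 5) = branch(r(plus(5, w), a), wrap(y), x2).
Decompose branch/3: y = r(plus(5, w), a),  t = wrap(y),  5 = x2.
Bind y := r(plus(5, w), a); substituting into the one remaining equation that mentions y gives: t = wrap(r(plus(5, w), a)).
Bind t := wrap(r(plus(5, w), a)); no other remaining equation mentions t.
Bind x2 := 5; substituting into the remaining equation gives: r(p, 5) = r(w, p).
Decompose r/2: p = w,  5 = p.
Bind p := w; substituting into the remaining equation gives: 5 = w.
Bind w := 5. Substituting into the earlier bindings gives y := r(plus(5, 5), a), t := wrap(r(plus(5, 5), a)), p := 5.
Applying the MGU to either side gives plus(wrap(branch(r(plus(5, 5), a), wrap(r(plus(5, 5), a)), 5)), r(5, 5)).

plus(wrap(branch(r(plus(5, 5), a), wrap(r(plus(5, 5), a)), 5)), r(5, 5))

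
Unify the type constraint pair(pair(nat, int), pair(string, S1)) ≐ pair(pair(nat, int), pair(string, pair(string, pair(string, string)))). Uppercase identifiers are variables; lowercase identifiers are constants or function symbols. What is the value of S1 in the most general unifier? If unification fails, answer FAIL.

Decompose pair/2: pair(nat, int) ≐ pair(nat, int),  pair(string, S1) ≐ pair(string, pair(string, pair(string, string))).
Delete trivial equation pair(nat, int) ≐ pair(nat, int).
Decompose pair/2: string ≐ string,  S1 ≐ pair(string, pair(string, string)).
Delete trivial equation string ≐ string.
Bind S1 := pair(string, pair(string, string)).
MGU = { S1 ↦ pair(string, pair(string, string)) }, so S1 ↦ pair(string, pair(string, string)).

pair(string, pair(string, string))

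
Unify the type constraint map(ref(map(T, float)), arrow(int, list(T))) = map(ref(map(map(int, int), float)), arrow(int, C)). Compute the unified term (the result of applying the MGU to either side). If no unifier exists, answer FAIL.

map(ref(map(map(int, int), float)), arrow(int, list(map(int, int))))

Decompose map/2: ref(map(T, float)) = ref(map(map(int, int), float)),  arrow(int, list(T)) = arrow(int, C).
Decompose ref/1: map(T, float) = map(map(int, int), float).
Decompose map/2: T = map(int, int),  float = float.
Bind T := map(int, int); substituting into the one remaining equation that mentions T gives: arrow(int, list(map(int, int))) = arrow(int, C).
Delete trivial equation float = float.
Decompose arrow/2: int = int,  list(map(int, int)) = C.
Delete trivial equation int = int.
Bind C := list(map(int, int)).
Applying the MGU to either side gives map(ref(map(map(int, int), float)), arrow(int, list(map(int, int)))).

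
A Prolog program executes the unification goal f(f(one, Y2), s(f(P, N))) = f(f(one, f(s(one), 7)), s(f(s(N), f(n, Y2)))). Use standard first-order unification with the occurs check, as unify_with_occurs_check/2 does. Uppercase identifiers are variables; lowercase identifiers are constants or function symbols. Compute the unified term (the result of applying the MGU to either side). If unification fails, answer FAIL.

Decompose f/2: f(one, Y2) = f(one, f(s(one), 7)),  s(f(P, N)) = s(f(s(N), f(n, Y2))).
Decompose f/2: one = one,  Y2 = f(s(one), 7).
Delete trivial equation one = one.
Bind Y2 := f(s(one), 7); substituting into the remaining equation gives: s(f(P, N)) = s(f(s(N), f(n, f(s(one), 7)))).
Decompose s/1: f(P, N) = f(s(N), f(n, f(s(one), 7))).
Decompose f/2: P = s(N),  N = f(n, f(s(one), 7)).
Bind P := s(N); no other remaining equation mentions P.
Bind N := f(n, f(s(one), 7)). Substituting into the earlier binding gives P := s(f(n, f(s(one), 7))).
Applying the MGU to either side gives f(f(one, f(s(one), 7)), s(f(s(f(n, f(s(one), 7))), f(n, f(s(one), 7))))).

f(f(one, f(s(one), 7)), s(f(s(f(n, f(s(one), 7))), f(n, f(s(one), 7)))))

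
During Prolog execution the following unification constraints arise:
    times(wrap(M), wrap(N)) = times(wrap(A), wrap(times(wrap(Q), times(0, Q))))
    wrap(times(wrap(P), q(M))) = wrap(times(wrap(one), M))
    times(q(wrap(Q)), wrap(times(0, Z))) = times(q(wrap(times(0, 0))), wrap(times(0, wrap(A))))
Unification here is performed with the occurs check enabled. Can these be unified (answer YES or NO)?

NO

Decompose times/2: wrap(M) = wrap(A),  wrap(N) = wrap(times(wrap(Q), times(0, Q))).
Decompose wrap/1: M = A.
Bind M := A; substituting into the one remaining equation that mentions M gives: wrap(times(wrap(P), q(A))) = wrap(times(wrap(one), A)).
Decompose wrap/1: N = times(wrap(Q), times(0, Q)).
Bind N := times(wrap(Q), times(0, Q)); no other remaining equation mentions N.
Decompose wrap/1: times(wrap(P), q(A)) = times(wrap(one), A).
Decompose times/2: wrap(P) = wrap(one),  q(A) = A.
Decompose wrap/1: P = one.
Bind P := one; no other remaining equation mentions P.
Occurs check fails: A occurs in q(A); the equation A = q(A) has no finite solution.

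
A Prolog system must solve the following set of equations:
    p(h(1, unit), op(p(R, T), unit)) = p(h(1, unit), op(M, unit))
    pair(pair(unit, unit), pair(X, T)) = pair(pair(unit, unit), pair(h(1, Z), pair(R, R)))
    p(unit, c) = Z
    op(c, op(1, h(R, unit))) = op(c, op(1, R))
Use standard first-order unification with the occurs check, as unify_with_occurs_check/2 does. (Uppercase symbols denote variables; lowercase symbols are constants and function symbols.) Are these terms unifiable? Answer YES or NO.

Decompose p/2: h(1, unit) = h(1, unit),  op(p(R, T), unit) = op(M, unit).
Delete trivial equation h(1, unit) = h(1, unit).
Decompose op/2: p(R, T) = M,  unit = unit.
Bind M := p(R, T); no other remaining equation mentions M.
Delete trivial equation unit = unit.
Decompose pair/2: pair(unit, unit) = pair(unit, unit),  pair(X, T) = pair(h(1, Z), pair(R, R)).
Delete trivial equation pair(unit, unit) = pair(unit, unit).
Decompose pair/2: X = h(1, Z),  T = pair(R, R).
Bind X := h(1, Z); no other remaining equation mentions X.
Bind T := pair(R, R); no other remaining equation mentions T. Substituting into the earlier binding gives M := p(R, pair(R, R)).
Bind Z := p(unit, c); no other remaining equation mentions Z. Substituting into the earlier binding gives X := h(1, p(unit, c)).
Decompose op/2: c = c,  op(1, h(R, unit)) = op(1, R).
Delete trivial equation c = c.
Decompose op/2: 1 = 1,  h(R, unit) = R.
Delete trivial equation 1 = 1.
Occurs check fails: R occurs in h(R, unit); the equation R = h(R, unit) has no finite solution.

NO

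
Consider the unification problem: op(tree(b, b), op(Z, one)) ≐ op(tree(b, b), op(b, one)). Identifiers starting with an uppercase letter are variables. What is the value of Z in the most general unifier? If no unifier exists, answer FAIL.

Decompose op/2: tree(b, b) ≐ tree(b, b),  op(Z, one) ≐ op(b, one).
Delete trivial equation tree(b, b) ≐ tree(b, b).
Decompose op/2: Z ≐ b,  one ≐ one.
Bind Z := b; no other remaining equation mentions Z.
Delete trivial equation one ≐ one.
MGU = { Z ↦ b }, so Z ↦ b.

b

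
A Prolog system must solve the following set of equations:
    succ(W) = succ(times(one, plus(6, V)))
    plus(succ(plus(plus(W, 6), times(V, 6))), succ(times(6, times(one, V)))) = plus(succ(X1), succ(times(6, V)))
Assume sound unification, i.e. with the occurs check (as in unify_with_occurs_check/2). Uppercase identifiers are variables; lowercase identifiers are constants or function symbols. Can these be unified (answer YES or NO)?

NO

Decompose succ/1: W = times(one, plus(6, V)).
Bind W := times(one, plus(6, V)); substituting into the remaining equation gives: plus(succ(plus(plus(times(one, plus(6, V)), 6), times(V, 6))), succ(times(6, times(one, V)))) = plus(succ(X1), succ(times(6, V))).
Decompose plus/2: succ(plus(plus(times(one, plus(6, V)), 6), times(V, 6))) = succ(X1),  succ(times(6, times(one, V))) = succ(times(6, V)).
Decompose succ/1: plus(plus(times(one, plus(6, V)), 6), times(V, 6)) = X1.
Bind X1 := plus(plus(times(one, plus(6, V)), 6), times(V, 6)); no other remaining equation mentions X1.
Decompose succ/1: times(6, times(one, V)) = times(6, V).
Decompose times/2: 6 = 6,  times(one, V) = V.
Delete trivial equation 6 = 6.
Occurs check fails: V occurs in times(one, V); the equation V = times(one, V) has no finite solution.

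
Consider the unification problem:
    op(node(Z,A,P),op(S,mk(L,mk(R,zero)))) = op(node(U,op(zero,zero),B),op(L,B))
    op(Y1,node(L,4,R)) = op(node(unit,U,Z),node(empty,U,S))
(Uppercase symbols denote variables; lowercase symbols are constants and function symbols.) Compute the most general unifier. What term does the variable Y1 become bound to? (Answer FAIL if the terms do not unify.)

node(unit,4,4)

Decompose op/2: node(Z,A,P) = node(U,op(zero,zero),B),  op(S,mk(L,mk(R,zero))) = op(L,B).
Decompose node/3: Z = U,  A = op(zero,zero),  P = B.
Bind Z := U; substituting into the one remaining equation that mentions Z gives: op(Y1,node(L,4,R)) = op(node(unit,U,U),node(empty,U,S)).
Bind A := op(zero,zero); no other remaining equation mentions A.
Bind P := B; no other remaining equation mentions P.
Decompose op/2: S = L,  mk(L,mk(R,zero)) = B.
Bind S := L; substituting into the one remaining equation that mentions S gives: op(Y1,node(L,4,R)) = op(node(unit,U,U),node(empty,U,L)).
Bind B := mk(L,mk(R,zero)); no other remaining equation mentions B. Substituting into the earlier binding gives P := mk(L,mk(R,zero)).
Decompose op/2: Y1 = node(unit,U,U),  node(L,4,R) = node(empty,U,L).
Bind Y1 := node(unit,U,U); no other remaining equation mentions Y1.
Decompose node/3: L = empty,  4 = U,  R = L.
Bind L := empty; substituting into the one remaining equation that mentions L gives: R = empty. Substituting into the earlier bindings gives P := mk(empty,mk(R,zero)), S := empty, B := mk(empty,mk(R,zero)).
Bind U := 4; no other remaining equation mentions U. Substituting into the earlier bindings gives Z := 4, Y1 := node(unit,4,4).
Bind R := empty. Substituting into the earlier bindings gives P := mk(empty,mk(empty,zero)), B := mk(empty,mk(empty,zero)).
MGU = { Z -> 4, A -> op(zero,zero), P -> mk(empty,mk(empty,zero)), S -> empty, B -> mk(empty,mk(empty,zero)), Y1 -> node(unit,4,4), L -> empty, U -> 4, R -> empty }, so Y1 -> node(unit,4,4).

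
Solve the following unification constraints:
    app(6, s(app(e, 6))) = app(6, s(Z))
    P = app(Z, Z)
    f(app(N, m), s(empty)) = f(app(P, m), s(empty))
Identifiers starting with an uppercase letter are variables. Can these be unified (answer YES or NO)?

YES

Decompose app/2: 6 = 6,  s(app(e, 6)) = s(Z).
Delete trivial equation 6 = 6.
Decompose s/1: app(e, 6) = Z.
Bind Z := app(e, 6); substituting into the one remaining equation that mentions Z gives: P = app(app(e, 6), app(e, 6)).
Bind P := app(app(e, 6), app(e, 6)); substituting into the remaining equation gives: f(app(N, m), s(empty)) = f(app(app(app(e, 6), app(e, 6)), m), s(empty)).
Decompose f/2: app(N, m) = app(app(app(e, 6), app(e, 6)), m),  s(empty) = s(empty).
Decompose app/2: N = app(app(e, 6), app(e, 6)),  m = m.
Bind N := app(app(e, 6), app(e, 6)); no other remaining equation mentions N.
Delete trivial equation m = m.
Delete trivial equation s(empty) = s(empty).
No equations remain and no clash or occurs-check failure arose, so a unifier exists.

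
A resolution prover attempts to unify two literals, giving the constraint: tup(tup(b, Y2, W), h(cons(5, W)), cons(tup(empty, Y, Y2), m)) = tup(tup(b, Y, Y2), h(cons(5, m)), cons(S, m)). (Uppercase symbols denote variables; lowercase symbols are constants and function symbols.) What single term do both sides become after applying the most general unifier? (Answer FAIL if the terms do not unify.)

Decompose tup/3: tup(b, Y2, W) = tup(b, Y, Y2),  h(cons(5, W)) = h(cons(5, m)),  cons(tup(empty, Y, Y2), m) = cons(S, m).
Decompose tup/3: b = b,  Y2 = Y,  W = Y2.
Delete trivial equation b = b.
Bind Y2 := Y; substituting into the 2 remaining equations that mention Y2 gives: W = Y,  cons(tup(empty, Y, Y), m) = cons(S, m).
Bind W := Y; substituting into the one remaining equation that mentions W gives: h(cons(5, Y)) = h(cons(5, m)).
Decompose h/1: cons(5, Y) = cons(5, m).
Decompose cons/2: 5 = 5,  Y = m.
Delete trivial equation 5 = 5.
Bind Y := m; substituting into the remaining equation gives: cons(tup(empty, m, m), m) = cons(S, m). Substituting into the earlier bindings gives Y2 := m, W := m.
Decompose cons/2: tup(empty, m, m) = S,  m = m.
Bind S := tup(empty, m, m); no other remaining equation mentions S.
Delete trivial equation m = m.
Applying the MGU to either side gives tup(tup(b, m, m), h(cons(5, m)), cons(tup(empty, m, m), m)).

tup(tup(b, m, m), h(cons(5, m)), cons(tup(empty, m, m), m))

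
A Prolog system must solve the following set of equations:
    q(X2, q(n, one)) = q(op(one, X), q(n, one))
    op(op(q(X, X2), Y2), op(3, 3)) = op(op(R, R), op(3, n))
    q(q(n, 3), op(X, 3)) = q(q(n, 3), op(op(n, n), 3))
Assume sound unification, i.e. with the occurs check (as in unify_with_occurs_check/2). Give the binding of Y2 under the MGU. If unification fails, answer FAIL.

Decompose q/2: X2 = op(one, X),  q(n, one) = q(n, one).
Bind X2 := op(one, X); substituting into the one remaining equation that mentions X2 gives: op(op(q(X, op(one, X)), Y2), op(3, 3)) = op(op(R, R), op(3, n)).
Delete trivial equation q(n, one) = q(n, one).
Decompose op/2: op(q(X, op(one, X)), Y2) = op(R, R),  op(3, 3) = op(3, n).
Decompose op/2: q(X, op(one, X)) = R,  Y2 = R.
Bind R := q(X, op(one, X)); substituting into the one remaining equation that mentions R gives: Y2 = q(X, op(one, X)).
Bind Y2 := q(X, op(one, X)); no other remaining equation mentions Y2.
Decompose op/2: 3 = 3,  3 = n.
Delete trivial equation 3 = 3.
Clash: constants 3 and n differ; no unifier exists.

FAIL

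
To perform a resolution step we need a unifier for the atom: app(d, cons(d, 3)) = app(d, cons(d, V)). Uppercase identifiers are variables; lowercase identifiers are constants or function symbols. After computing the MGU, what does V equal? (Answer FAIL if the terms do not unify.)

3

Decompose app/2: d = d,  cons(d, 3) = cons(d, V).
Delete trivial equation d = d.
Decompose cons/2: d = d,  3 = V.
Delete trivial equation d = d.
Bind V := 3.
MGU = { V := 3 }, so V := 3.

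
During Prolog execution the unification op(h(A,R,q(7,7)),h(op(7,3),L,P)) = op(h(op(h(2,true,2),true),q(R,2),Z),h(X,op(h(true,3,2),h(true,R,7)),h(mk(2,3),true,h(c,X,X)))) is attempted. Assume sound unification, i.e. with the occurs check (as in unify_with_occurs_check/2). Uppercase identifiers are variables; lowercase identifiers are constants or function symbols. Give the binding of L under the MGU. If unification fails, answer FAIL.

FAIL

Decompose op/2: h(A,R,q(7,7)) = h(op(h(2,true,2),true),q(R,2),Z),  h(op(7,3),L,P) = h(X,op(h(true,3,2),h(true,R,7)),h(mk(2,3),true,h(c,X,X))).
Decompose h/3: A = op(h(2,true,2),true),  R = q(R,2),  q(7,7) = Z.
Bind A := op(h(2,true,2),true); no other remaining equation mentions A.
Occurs check fails: R occurs in q(R,2); the equation R = q(R,2) has no finite solution.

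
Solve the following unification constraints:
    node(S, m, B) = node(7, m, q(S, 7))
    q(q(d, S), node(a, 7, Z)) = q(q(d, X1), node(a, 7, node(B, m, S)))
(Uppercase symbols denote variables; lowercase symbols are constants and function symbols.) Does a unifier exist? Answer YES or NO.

Decompose node/3: S = 7,  m = m,  B = q(S, 7).
Bind S := 7; substituting into the 2 remaining equations that mention S gives: B = q(7, 7),  q(q(d, 7), node(a, 7, Z)) = q(q(d, X1), node(a, 7, node(B, m, 7))).
Delete trivial equation m = m.
Bind B := q(7, 7); substituting into the remaining equation gives: q(q(d, 7), node(a, 7, Z)) = q(q(d, X1), node(a, 7, node(q(7, 7), m, 7))).
Decompose q/2: q(d, 7) = q(d, X1),  node(a, 7, Z) = node(a, 7, node(q(7, 7), m, 7)).
Decompose q/2: d = d,  7 = X1.
Delete trivial equation d = d.
Bind X1 := 7; no other remaining equation mentions X1.
Decompose node/3: a = a,  7 = 7,  Z = node(q(7, 7), m, 7).
Delete trivial equation a = a.
Delete trivial equation 7 = 7.
Bind Z := node(q(7, 7), m, 7).
No equations remain and no clash or occurs-check failure arose, so a unifier exists.

YES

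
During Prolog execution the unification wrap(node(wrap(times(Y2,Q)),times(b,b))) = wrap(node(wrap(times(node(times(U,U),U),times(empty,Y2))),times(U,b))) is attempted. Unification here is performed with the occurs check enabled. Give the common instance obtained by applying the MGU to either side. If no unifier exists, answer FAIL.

wrap(node(wrap(times(node(times(b,b),b),times(empty,node(times(b,b),b)))),times(b,b)))

Decompose wrap/1: node(wrap(times(Y2,Q)),times(b,b)) = node(wrap(times(node(times(U,U),U),times(empty,Y2))),times(U,b)).
Decompose node/2: wrap(times(Y2,Q)) = wrap(times(node(times(U,U),U),times(empty,Y2))),  times(b,b) = times(U,b).
Decompose wrap/1: times(Y2,Q) = times(node(times(U,U),U),times(empty,Y2)).
Decompose times/2: Y2 = node(times(U,U),U),  Q = times(empty,Y2).
Bind Y2 := node(times(U,U),U); substituting into the one remaining equation that mentions Y2 gives: Q = times(empty,node(times(U,U),U)).
Bind Q := times(empty,node(times(U,U),U)); no other remaining equation mentions Q.
Decompose times/2: b = U,  b = b.
Bind U := b; no other remaining equation mentions U. Substituting into the earlier bindings gives Y2 := node(times(b,b),b), Q := times(empty,node(times(b,b),b)).
Delete trivial equation b = b.
Applying the MGU to either side gives wrap(node(wrap(times(node(times(b,b),b),times(empty,node(times(b,b),b)))),times(b,b))).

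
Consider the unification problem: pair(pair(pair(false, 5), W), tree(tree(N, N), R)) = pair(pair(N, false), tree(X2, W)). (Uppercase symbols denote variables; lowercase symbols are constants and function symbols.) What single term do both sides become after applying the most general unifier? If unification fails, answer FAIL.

pair(pair(pair(false, 5), false), tree(tree(pair(false, 5), pair(false, 5)), false))

Decompose pair/2: pair(pair(false, 5), W) = pair(N, false),  tree(tree(N, N), R) = tree(X2, W).
Decompose pair/2: pair(false, 5) = N,  W = false.
Bind N := pair(false, 5); substituting into the one remaining equation that mentions N gives: tree(tree(pair(false, 5), pair(false, 5)), R) = tree(X2, W).
Bind W := false; substituting into the remaining equation gives: tree(tree(pair(false, 5), pair(false, 5)), R) = tree(X2, false).
Decompose tree/2: tree(pair(false, 5), pair(false, 5)) = X2,  R = false.
Bind X2 := tree(pair(false, 5), pair(false, 5)); no other remaining equation mentions X2.
Bind R := false.
Applying the MGU to either side gives pair(pair(pair(false, 5), false), tree(tree(pair(false, 5), pair(false, 5)), false)).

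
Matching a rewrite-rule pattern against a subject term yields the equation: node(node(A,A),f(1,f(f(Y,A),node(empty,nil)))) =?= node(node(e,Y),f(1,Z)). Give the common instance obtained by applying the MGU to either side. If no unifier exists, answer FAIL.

Decompose node/2: node(A,A) =?= node(e,Y),  f(1,f(f(Y,A),node(empty,nil))) =?= f(1,Z).
Decompose node/2: A =?= e,  A =?= Y.
Bind A := e; substituting into the remaining equations gives: e =?= Y,  f(1,f(f(Y,e),node(empty,nil))) =?= f(1,Z).
Bind Y := e; substituting into the remaining equation gives: f(1,f(f(e,e),node(empty,nil))) =?= f(1,Z).
Decompose f/2: 1 =?= 1,  f(f(e,e),node(empty,nil)) =?= Z.
Delete trivial equation 1 =?= 1.
Bind Z := f(f(e,e),node(empty,nil)).
Applying the MGU to either side gives node(node(e,e),f(1,f(f(e,e),node(empty,nil)))).

node(node(e,e),f(1,f(f(e,e),node(empty,nil))))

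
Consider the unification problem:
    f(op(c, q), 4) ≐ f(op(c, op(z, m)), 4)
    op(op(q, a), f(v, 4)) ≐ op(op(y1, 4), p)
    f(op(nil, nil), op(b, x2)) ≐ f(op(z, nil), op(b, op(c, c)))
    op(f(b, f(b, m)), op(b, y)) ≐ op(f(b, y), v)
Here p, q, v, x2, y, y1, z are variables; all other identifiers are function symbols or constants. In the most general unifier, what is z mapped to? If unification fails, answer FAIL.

FAIL

Decompose f/2: op(c, q) ≐ op(c, op(z, m)),  4 ≐ 4.
Decompose op/2: c ≐ c,  q ≐ op(z, m).
Delete trivial equation c ≐ c.
Bind q := op(z, m); substituting into the one remaining equation that mentions q gives: op(op(op(z, m), a), f(v, 4)) ≐ op(op(y1, 4), p).
Delete trivial equation 4 ≐ 4.
Decompose op/2: op(op(z, m), a) ≐ op(y1, 4),  f(v, 4) ≐ p.
Decompose op/2: op(z, m) ≐ y1,  a ≐ 4.
Bind y1 := op(z, m); no other remaining equation mentions y1.
Clash: constants a and 4 differ; no unifier exists.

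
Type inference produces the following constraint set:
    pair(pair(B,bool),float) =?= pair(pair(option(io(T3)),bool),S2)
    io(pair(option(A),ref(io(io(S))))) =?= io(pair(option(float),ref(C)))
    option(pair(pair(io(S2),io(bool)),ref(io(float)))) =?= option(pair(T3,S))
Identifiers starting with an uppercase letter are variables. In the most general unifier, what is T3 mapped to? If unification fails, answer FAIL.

Decompose pair/2: pair(B,bool) =?= pair(option(io(T3)),bool),  float =?= S2.
Decompose pair/2: B =?= option(io(T3)),  bool =?= bool.
Bind B := option(io(T3)); no other remaining equation mentions B.
Delete trivial equation bool =?= bool.
Bind S2 := float; substituting into the one remaining equation that mentions S2 gives: option(pair(pair(io(float),io(bool)),ref(io(float)))) =?= option(pair(T3,S)).
Decompose io/1: pair(option(A),ref(io(io(S)))) =?= pair(option(float),ref(C)).
Decompose pair/2: option(A) =?= option(float),  ref(io(io(S))) =?= ref(C).
Decompose option/1: A =?= float.
Bind A := float; no other remaining equation mentions A.
Decompose ref/1: io(io(S)) =?= C.
Bind C := io(io(S)); no other remaining equation mentions C.
Decompose option/1: pair(pair(io(float),io(bool)),ref(io(float))) =?= pair(T3,S).
Decompose pair/2: pair(io(float),io(bool)) =?= T3,  ref(io(float)) =?= S.
Bind T3 := pair(io(float),io(bool)); no other remaining equation mentions T3. Substituting into the earlier binding gives B := option(io(pair(io(float),io(bool)))).
Bind S := ref(io(float)). Substituting into the earlier binding gives C := io(io(ref(io(float)))).
MGU = { B ↦ option(io(pair(io(float),io(bool)))), S2 ↦ float, A ↦ float, C ↦ io(io(ref(io(float)))), T3 ↦ pair(io(float),io(bool)), S ↦ ref(io(float)) }, so T3 ↦ pair(io(float),io(bool)).

pair(io(float),io(bool))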